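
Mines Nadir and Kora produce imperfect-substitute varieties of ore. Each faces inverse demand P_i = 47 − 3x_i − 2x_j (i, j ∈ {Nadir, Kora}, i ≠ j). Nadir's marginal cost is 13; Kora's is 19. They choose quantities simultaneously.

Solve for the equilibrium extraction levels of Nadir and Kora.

Mine Nadir's profit: π = x_{Nadir}(47 − 3x_{Nadir} − 2x_{Kora}) − 13x_{Nadir}.
∂π/∂x_{Nadir} = 34 − 6x_{Nadir} − 2x_{Kora} = 0 ⇒ x_{Nadir} = 17/3 − (1/3)x_{Kora}.
Similarly x_{Kora} = 14/3 − (1/3)x_{Nadir}.
Substituting the second reaction function into the first: x_{Nadir} = 17/3 − (1/3)(14/3 − (1/3)x_{Nadir}), which gives (8/9)x_{Nadir} = 37/9 ⇒ x_{Nadir} = 4.625.
Then x_{Kora} = 14/3 − (1/3)·4.625 = 3.125.

4.625, 3.125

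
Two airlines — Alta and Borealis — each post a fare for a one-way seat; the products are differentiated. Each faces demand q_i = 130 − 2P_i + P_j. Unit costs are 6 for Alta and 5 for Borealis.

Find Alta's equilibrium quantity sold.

Alta's profit: π = (P_{Alta} − 6)(130 − 2P_{Alta} + P_{Borealis}).
∂π/∂P_{Alta} = 142 − 4P_{Alta} + P_{Borealis} = 0 ⇒ P_{Alta} = 35.5 + 0.25P_{Borealis}.
Similarly P_{Borealis} = 35 + 0.25P_{Alta}.
Plugging P_{Borealis} into Alta's best response: P_{Alta} = 35.5 + 0.25(35 + 0.25P_{Alta}) ⇒ 0.9375P_{Alta} = 44.25, so P_{Alta} = 47.2.
Then P_{Borealis} = 35 + 0.25·47.2 = 46.8.
q_{Alta} = 130 − 2·47.2 + 46.8 = 82.4.

82.4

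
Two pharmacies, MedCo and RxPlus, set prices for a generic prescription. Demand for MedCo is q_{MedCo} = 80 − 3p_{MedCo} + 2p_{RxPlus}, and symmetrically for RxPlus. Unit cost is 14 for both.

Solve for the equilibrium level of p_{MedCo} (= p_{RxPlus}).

MedCo's profit: π = (p_{MedCo} − 14)(80 − 3p_{MedCo} + 2p_{RxPlus}).
∂π/∂p_{MedCo} = 122 − 6p_{MedCo} + 2p_{RxPlus} = 0 ⇒ p_{MedCo} = 61/3 + (1/3)p_{RxPlus}.
Setting p_{MedCo} = p_{RxPlus} in the reaction function: p_{MedCo} = 61/3 + (1/3)p_{MedCo}, so p_{MedCo} = (61/3) / (2/3) = 30.5.

30.5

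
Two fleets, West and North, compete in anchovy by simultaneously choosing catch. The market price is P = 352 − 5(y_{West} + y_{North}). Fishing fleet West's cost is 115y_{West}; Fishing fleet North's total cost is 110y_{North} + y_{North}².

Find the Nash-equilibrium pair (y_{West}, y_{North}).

Fishing fleet West's profit: π = y_{West}(352 − 5(y_{West} + y_{North})) − 115y_{West}.
∂π/∂y_{West} = 237 − 10y_{West} − 5y_{North} = 0, so y_{West} = 23.7 − 0.5y_{North}.
For North: ∂π/∂y_{North} = 242 − 12y_{North} − 5y_{West} = 0 ⇒ y_{North} = 121/6 − (5/12)y_{West}.
Plugging y_{North} into West's best response: y_{West} = 23.7 − 0.5(121/6 − (5/12)y_{West}) ⇒ (19/24)y_{West} = 817/60, so y_{West} = 17.2.
Then y_{North} = 121/6 − (5/12)·17.2 = 13.

17.2, 13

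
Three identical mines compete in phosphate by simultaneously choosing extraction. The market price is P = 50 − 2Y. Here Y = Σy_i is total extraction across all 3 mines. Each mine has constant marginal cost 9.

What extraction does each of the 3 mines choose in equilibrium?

A representative mine's profit is π_i = y_i(50 − 2Y) − 9y_i, with Y = y_i + Σ_{j≠i} y_j.
First-order condition: 41 − 4y_i − 2Σ_{j≠i} y_j = 0.
Imposing symmetry (y_j = y for all j) turns Σ_{j≠i} y_j into 2y, so 41 = 8y and y = 5.125.

5.125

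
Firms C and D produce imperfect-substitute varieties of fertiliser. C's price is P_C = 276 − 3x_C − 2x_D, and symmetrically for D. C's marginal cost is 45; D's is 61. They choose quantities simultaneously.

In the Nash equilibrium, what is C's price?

Firm C's profit: π = x_C(276 − 3x_C − 2x_D) − 45x_C.
∂π/∂x_C = 231 − 6x_C − 2x_D = 0 ⇒ x_C = 38.5 − (1/3)x_D.
Similarly x_D = 215/6 − (1/3)x_C.
Solving the two reaction functions simultaneously: (1 − (−1/3)(−1/3))x_C = 38.5 − (1/3)·(215/6), so (8/9)x_C = 239/9 and x_C = 29.875.
Then x_D = 215/6 − (1/3)·29.875 = 25.875.
P_C = 276 − 3·29.875 − 2·25.875 = 134.625.

134.625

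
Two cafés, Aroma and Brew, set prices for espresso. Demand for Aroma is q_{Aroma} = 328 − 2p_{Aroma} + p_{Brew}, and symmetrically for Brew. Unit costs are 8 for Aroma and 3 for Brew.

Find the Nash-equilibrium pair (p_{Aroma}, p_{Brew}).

Aroma's profit: π = (p_{Aroma} − 8)(328 − 2p_{Aroma} + p_{Brew}).
∂π/∂p_{Aroma} = 344 − 4p_{Aroma} + p_{Brew} = 0 ⇒ p_{Aroma} = 86 + 0.25p_{Brew}.
Similarly p_{Brew} = 83.5 + 0.25p_{Aroma}.
Plugging p_{Brew} into Aroma's best response: p_{Aroma} = 86 + 0.25(83.5 + 0.25p_{Aroma}) ⇒ 0.9375p_{Aroma} = 106.875, so p_{Aroma} = 114.
Then p_{Brew} = 83.5 + 0.25·114 = 112.

114, 112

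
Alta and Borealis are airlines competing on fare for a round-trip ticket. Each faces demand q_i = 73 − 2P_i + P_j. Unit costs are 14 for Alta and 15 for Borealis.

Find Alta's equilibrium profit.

784.08

Alta's profit: π = (P_{Alta} − 14)(73 − 2P_{Alta} + P_{Borealis}).
∂π/∂P_{Alta} = 101 − 4P_{Alta} + P_{Borealis} = 0 ⇒ P_{Alta} = 25.25 + 0.25P_{Borealis}.
Similarly P_{Borealis} = 25.75 + 0.25P_{Alta}.
Solving the two reaction functions simultaneously: (1 − (0.25)(0.25))P_{Alta} = 25.25 + 0.25·25.75, so 0.9375P_{Alta} = 31.6875 and P_{Alta} = 33.8.
Then P_{Borealis} = 25.75 + 0.25·33.8 = 34.2.
q_{Alta} = 73 − 2·33.8 + 34.2 = 39.6.
Profit = (33.8 − 14)·39.6 = 784.08.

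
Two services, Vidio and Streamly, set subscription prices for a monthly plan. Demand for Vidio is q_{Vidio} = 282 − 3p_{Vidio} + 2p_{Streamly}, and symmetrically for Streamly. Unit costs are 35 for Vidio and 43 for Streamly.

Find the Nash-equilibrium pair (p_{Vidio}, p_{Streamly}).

98.25, 101.25

Vidio's profit: π = (p_{Vidio} − 35)(282 − 3p_{Vidio} + 2p_{Streamly}).
∂π/∂p_{Vidio} = 387 − 6p_{Vidio} + 2p_{Streamly} = 0 ⇒ p_{Vidio} = 64.5 + (1/3)p_{Streamly}.
Similarly p_{Streamly} = 68.5 + (1/3)p_{Vidio}.
Solving the two reaction functions simultaneously: (1 − (1/3)(1/3))p_{Vidio} = 64.5 + (1/3)·68.5, so (8/9)p_{Vidio} = 262/3 and p_{Vidio} = 98.25.
Then p_{Streamly} = 68.5 + (1/3)·98.25 = 101.25.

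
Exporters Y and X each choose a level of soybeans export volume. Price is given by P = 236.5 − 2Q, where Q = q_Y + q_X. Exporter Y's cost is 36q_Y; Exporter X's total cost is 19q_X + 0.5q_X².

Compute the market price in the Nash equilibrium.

106.9375

Exporter Y's profit: π = q_Y(236.5 − 2(q_Y + q_X)) − 36q_Y.
∂π/∂q_Y = 200.5 − 4q_Y − 2q_X = 0, so q_Y = 50.125 − 0.5q_X.
For X: ∂π/∂q_X = 217.5 − 5q_X − 2q_Y = 0 ⇒ q_X = 43.5 − 0.4q_Y.
Plugging q_X into Y's best response: q_Y = 50.125 − 0.5(43.5 − 0.4q_Y) ⇒ 0.8q_Y = 28.375, so q_Y = 1135/32.
Then q_X = 43.5 − 0.4·(1135/32) = 29.3125.
Equilibrium price: P = 236.5 − 2·(2073/32) = 106.9375.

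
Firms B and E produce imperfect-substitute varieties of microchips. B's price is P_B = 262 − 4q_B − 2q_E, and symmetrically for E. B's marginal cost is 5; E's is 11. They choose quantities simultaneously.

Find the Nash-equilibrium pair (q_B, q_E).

Firm B's profit: π = q_B(262 − 4q_B − 2q_E) − 5q_B.
∂π/∂q_B = 257 − 8q_B − 2q_E = 0 ⇒ q_B = 32.125 − 0.25q_E.
Similarly q_E = 31.375 − 0.25q_B.
Plugging q_E into B's best response: q_B = 32.125 − 0.25(31.375 − 0.25q_B) ⇒ 0.9375q_B = 777/32, so q_B = 25.9.
Then q_E = 31.375 − 0.25·25.9 = 24.9.

25.9, 24.9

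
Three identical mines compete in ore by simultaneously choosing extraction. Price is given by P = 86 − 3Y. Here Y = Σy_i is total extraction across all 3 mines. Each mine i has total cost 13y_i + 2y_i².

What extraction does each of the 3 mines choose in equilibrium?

A representative mine's profit is π_i = y_i(86 − 3Y) − 13y_i − 2y_i², with Y = y_i + Σ_{j≠i} y_j.
First-order condition: 73 − 10y_i − 3Σ_{j≠i} y_j = 0.
With identical mines, set every y_j = y: then 73 − 10y − 6y = 0, i.e. y = 73/16 = 4.5625.

4.5625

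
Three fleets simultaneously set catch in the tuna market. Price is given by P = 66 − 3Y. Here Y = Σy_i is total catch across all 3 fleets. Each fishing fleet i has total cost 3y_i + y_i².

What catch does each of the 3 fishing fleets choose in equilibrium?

4.5

A representative fishing fleet's profit is π_i = y_i(66 − 3Y) − 3y_i − y_i², with Y = y_i + Σ_{j≠i} y_j.
First-order condition: 63 − 8y_i − 3Σ_{j≠i} y_j = 0.
In a symmetric equilibrium every fishing fleet chooses the same y, so Σ_{j≠i} y_j = 2y. The condition becomes 63 − 14y = 0, giving y = 63/14 = 4.5.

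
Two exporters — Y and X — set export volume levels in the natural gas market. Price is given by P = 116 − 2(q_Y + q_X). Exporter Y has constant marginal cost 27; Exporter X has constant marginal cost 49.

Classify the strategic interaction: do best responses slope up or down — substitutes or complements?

strategic substitutes

Exporter Y's profit: π = q_Y(116 − 2(q_Y + q_X)) − 27q_Y.
∂π/∂q_Y = 89 − 4q_Y − 2q_X = 0, so q_Y = 22.25 − 0.5q_X.
The best-response slope dq_Y/dq_X = −0.5 < 0: the reaction function is downward-sloping, so the choices are strategic substitutes.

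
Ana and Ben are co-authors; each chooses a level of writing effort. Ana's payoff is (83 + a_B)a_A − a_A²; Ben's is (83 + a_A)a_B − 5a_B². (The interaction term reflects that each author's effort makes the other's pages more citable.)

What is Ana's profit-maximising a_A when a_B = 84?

83.5

Expanding Ana's payoff: 83a_A + a_Ba_A − a_A².
∂π/∂a_A = 83 + a_B − 2a_A = 0, so a_A = 41.5 + 0.5a_B.
At a_B = 84: a_A = 41.5 + 0.5·84 = 83.5.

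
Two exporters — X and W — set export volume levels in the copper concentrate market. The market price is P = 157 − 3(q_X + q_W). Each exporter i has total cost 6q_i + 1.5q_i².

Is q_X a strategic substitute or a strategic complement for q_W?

Exporter X's profit: π = q_X(157 − 3(q_X + q_W)) − 6q_X − 1.5q_X².
∂π/∂q_X = 151 − 9q_X − 3q_W = 0, so q_X = 151/9 − (1/3)q_W.
The best-response slope dq_X/dq_W = −1/3 < 0: the reaction function is downward-sloping, so the choices are strategic substitutes.

strategic substitutes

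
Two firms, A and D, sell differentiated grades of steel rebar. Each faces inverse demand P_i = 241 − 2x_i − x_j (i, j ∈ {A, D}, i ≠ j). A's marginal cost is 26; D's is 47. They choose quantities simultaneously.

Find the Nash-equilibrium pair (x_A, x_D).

44.4, 37.4

Firm A's profit: π = x_A(241 − 2x_A − x_D) − 26x_A.
∂π/∂x_A = 215 − 4x_A − x_D = 0 ⇒ x_A = 53.75 − 0.25x_D.
Similarly x_D = 48.5 − 0.25x_A.
Substituting the second reaction function into the first: x_A = 53.75 − 0.25(48.5 − 0.25x_A), which gives 0.9375x_A = 41.625 ⇒ x_A = 44.4.
Then x_D = 48.5 − 0.25·44.4 = 37.4.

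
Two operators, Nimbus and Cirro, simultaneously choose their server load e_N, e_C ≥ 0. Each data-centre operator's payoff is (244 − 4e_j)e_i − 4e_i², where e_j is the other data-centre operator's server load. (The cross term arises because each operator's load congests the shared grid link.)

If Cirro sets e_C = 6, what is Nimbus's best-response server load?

27.5

Nimbus's payoff is (244 − 4e_C)e_N − 4e_N².
∂π/∂e_N = 244 − 4e_C − 8e_N = 0, so e_N = 30.5 − 0.5e_C.
At e_C = 6: e_N = 30.5 − 0.5·6 = 27.5.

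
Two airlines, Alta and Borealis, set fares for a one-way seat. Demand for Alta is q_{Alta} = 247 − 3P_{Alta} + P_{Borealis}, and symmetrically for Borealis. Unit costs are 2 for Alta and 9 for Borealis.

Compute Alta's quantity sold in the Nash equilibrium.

147.6

Alta's profit: π = (P_{Alta} − 2)(247 − 3P_{Alta} + P_{Borealis}).
∂π/∂P_{Alta} = 253 − 6P_{Alta} + P_{Borealis} = 0 ⇒ P_{Alta} = 253/6 + (1/6)P_{Borealis}.
Similarly P_{Borealis} = 137/3 + (1/6)P_{Alta}.
Substituting the second reaction function into the first: P_{Alta} = 253/6 + (1/6)(137/3 + (1/6)P_{Alta}), which gives (35/36)P_{Alta} = 448/9 ⇒ P_{Alta} = 51.2.
Then P_{Borealis} = 137/3 + (1/6)·51.2 = 54.2.
q_{Alta} = 247 − 3·51.2 + 54.2 = 147.6.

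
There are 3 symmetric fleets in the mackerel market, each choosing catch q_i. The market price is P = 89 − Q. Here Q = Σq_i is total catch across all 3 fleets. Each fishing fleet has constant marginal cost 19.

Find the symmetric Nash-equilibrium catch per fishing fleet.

A representative fishing fleet's profit is π_i = q_i(89 − Q) − 19q_i, with Q = q_i + Σ_{j≠i} q_j.
First-order condition: 70 − 2q_i − Σ_{j≠i} q_j = 0.
With identical fishing fleets, set every q_j = q: then 70 − 2q − 2q = 0, i.e. q = 70/4 = 17.5.

17.5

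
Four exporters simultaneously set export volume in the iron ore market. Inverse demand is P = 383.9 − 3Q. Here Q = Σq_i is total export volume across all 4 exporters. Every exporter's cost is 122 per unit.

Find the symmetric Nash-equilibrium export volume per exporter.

A representative exporter's profit is π_i = q_i(383.9 − 3Q) − 122q_i, with Q = q_i + Σ_{j≠i} q_j.
First-order condition: 261.9 − 6q_i − 3Σ_{j≠i} q_j = 0.
Imposing symmetry (q_j = q for all j) turns Σ_{j≠i} q_j into 3q, so 261.9 = 15q and q = 17.46.

17.46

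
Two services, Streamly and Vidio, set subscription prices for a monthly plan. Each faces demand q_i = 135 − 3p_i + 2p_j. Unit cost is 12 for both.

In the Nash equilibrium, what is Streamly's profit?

Streamly's profit: π = (p_{Streamly} − 12)(135 − 3p_{Streamly} + 2p_{Vidio}).
∂π/∂p_{Streamly} = 171 − 6p_{Streamly} + 2p_{Vidio} = 0 ⇒ p_{Streamly} = 28.5 + (1/3)p_{Vidio}.
Setting p_{Streamly} = p_{Vidio} in the reaction function: p_{Streamly} = 28.5 + (1/3)p_{Streamly}, so p_{Streamly} = 28.5 / (2/3) = 42.75.
q_{Streamly} = 135 − 3·42.75 + 2·42.75 = 92.25.
Profit = (42.75 − 12)·92.25 = 2836.6875.

2836.6875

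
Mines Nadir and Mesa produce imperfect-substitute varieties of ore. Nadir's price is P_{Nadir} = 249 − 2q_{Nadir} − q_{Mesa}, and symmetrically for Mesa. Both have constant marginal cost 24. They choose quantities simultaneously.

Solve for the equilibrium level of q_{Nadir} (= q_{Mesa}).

45

Mine Nadir's profit: π = q_{Nadir}(249 − 2q_{Nadir} − q_{Mesa}) − 24q_{Nadir}.
∂π/∂q_{Nadir} = 225 − 4q_{Nadir} − q_{Mesa} = 0 ⇒ q_{Nadir} = 56.25 − 0.25q_{Mesa}.
The game is symmetric, so in equilibrium q_{Mesa} = q_{Nadir}: the reaction function gives 1.25q_{Nadir} = 56.25, hence q_{Nadir} = 45.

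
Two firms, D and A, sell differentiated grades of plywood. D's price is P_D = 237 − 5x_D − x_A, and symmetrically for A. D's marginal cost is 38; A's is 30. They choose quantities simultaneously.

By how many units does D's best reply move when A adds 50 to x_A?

Firm D's profit: π = x_D(237 − 5x_D − x_A) − 38x_D.
∂π/∂x_D = 199 − 10x_D − x_A = 0 ⇒ x_D = 19.9 − 0.1x_A.
The reaction-function slope is −0.1, so a 50-unit rise in x_A moves x_D by −0.1 × 50 = −5. D's best response falls — the actions are strategic substitutes.

-5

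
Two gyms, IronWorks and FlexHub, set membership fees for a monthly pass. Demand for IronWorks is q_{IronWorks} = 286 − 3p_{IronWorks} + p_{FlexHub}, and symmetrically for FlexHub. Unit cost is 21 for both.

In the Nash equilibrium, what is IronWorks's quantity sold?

IronWorks's profit: π = (p_{IronWorks} − 21)(286 − 3p_{IronWorks} + p_{FlexHub}).
∂π/∂p_{IronWorks} = 349 − 6p_{IronWorks} + p_{FlexHub} = 0 ⇒ p_{IronWorks} = 349/6 + (1/6)p_{FlexHub}.
By symmetry p_{FlexHub} = p_{IronWorks}; substituting into the reaction function, (5/6)p_{IronWorks} = 349/6 and p_{IronWorks} = 69.8.
q_{IronWorks} = 286 − 3·69.8 + 69.8 = 146.4.

146.4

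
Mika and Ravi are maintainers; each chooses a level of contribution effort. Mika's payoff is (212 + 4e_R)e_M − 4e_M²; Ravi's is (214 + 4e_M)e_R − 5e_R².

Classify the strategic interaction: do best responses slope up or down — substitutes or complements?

strategic complements

Expanding Mika's payoff: 212e_M + 4e_Re_M − 4e_M².
∂π/∂e_M = 212 + 4e_R − 8e_M = 0, so e_M = 26.5 + 0.5e_R.
The best-response slope de_M/de_R = 0.5 > 0: the reaction function is upward-sloping, so the choices are strategic complements.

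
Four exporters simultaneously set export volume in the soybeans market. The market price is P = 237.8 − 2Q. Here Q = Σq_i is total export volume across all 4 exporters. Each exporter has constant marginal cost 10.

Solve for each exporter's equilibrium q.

A representative exporter's profit is π_i = q_i(237.8 − 2Q) − 10q_i, with Q = q_i + Σ_{j≠i} q_j.
First-order condition: 227.8 − 4q_i − 2Σ_{j≠i} q_j = 0.
In a symmetric equilibrium every exporter chooses the same q, so Σ_{j≠i} q_j = 3q. The condition becomes 227.8 − 10q = 0, giving q = 227.8/10 = 22.78.

22.78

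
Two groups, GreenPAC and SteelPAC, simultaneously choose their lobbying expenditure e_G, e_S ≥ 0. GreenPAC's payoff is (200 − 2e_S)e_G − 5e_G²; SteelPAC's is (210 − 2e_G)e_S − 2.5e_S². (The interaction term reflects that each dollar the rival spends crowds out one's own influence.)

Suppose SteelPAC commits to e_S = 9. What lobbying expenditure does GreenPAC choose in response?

18.2

Expanding GreenPAC's payoff: 200e_G − 2e_Se_G − 5e_G².
∂π/∂e_G = 200 − 2e_S − 10e_G = 0, so e_G = 20 − 0.2e_S.
At e_S = 9: e_G = 20 − 0.2·9 = 18.2.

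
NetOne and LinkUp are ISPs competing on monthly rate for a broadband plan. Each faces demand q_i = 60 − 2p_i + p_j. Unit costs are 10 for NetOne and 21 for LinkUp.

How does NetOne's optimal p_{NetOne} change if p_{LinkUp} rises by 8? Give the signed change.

2

NetOne's profit: π = (p_{NetOne} − 10)(60 − 2p_{NetOne} + p_{LinkUp}).
∂π/∂p_{NetOne} = 80 − 4p_{NetOne} + p_{LinkUp} = 0 ⇒ p_{NetOne} = 20 + 0.25p_{LinkUp}.
The reaction-function slope is 0.25, so an 8-unit rise in p_{LinkUp} moves p_{NetOne} by 0.25 × 8 = 2. NetOne's best response rises — the actions are strategic complements.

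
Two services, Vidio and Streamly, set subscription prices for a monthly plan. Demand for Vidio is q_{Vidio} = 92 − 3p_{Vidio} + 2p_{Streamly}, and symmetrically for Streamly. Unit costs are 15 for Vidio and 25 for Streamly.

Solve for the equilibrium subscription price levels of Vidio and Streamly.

36.125, 39.875

Vidio's profit: π = (p_{Vidio} − 15)(92 − 3p_{Vidio} + 2p_{Streamly}).
∂π/∂p_{Vidio} = 137 − 6p_{Vidio} + 2p_{Streamly} = 0 ⇒ p_{Vidio} = 137/6 + (1/3)p_{Streamly}.
Similarly p_{Streamly} = 167/6 + (1/3)p_{Vidio}.
Substituting the second reaction function into the first: p_{Vidio} = 137/6 + (1/3)(167/6 + (1/3)p_{Vidio}), which gives (8/9)p_{Vidio} = 289/9 ⇒ p_{Vidio} = 36.125.
Then p_{Streamly} = 167/6 + (1/3)·36.125 = 39.875.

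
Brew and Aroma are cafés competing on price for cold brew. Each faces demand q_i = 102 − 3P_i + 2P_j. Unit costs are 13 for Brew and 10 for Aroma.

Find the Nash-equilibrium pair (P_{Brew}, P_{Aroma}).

Brew's profit: π = (P_{Brew} − 13)(102 − 3P_{Brew} + 2P_{Aroma}).
∂π/∂P_{Brew} = 141 − 6P_{Brew} + 2P_{Aroma} = 0 ⇒ P_{Brew} = 23.5 + (1/3)P_{Aroma}.
Similarly P_{Aroma} = 22 + (1/3)P_{Brew}.
Substituting the second reaction function into the first: P_{Brew} = 23.5 + (1/3)(22 + (1/3)P_{Brew}), which gives (8/9)P_{Brew} = 185/6 ⇒ P_{Brew} = 34.6875.
Then P_{Aroma} = 22 + (1/3)·34.6875 = 33.5625.

34.6875, 33.5625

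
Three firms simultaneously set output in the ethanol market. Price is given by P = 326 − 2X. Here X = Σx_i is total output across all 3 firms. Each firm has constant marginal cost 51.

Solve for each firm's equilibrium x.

34.375

A representative firm's profit is π_i = x_i(326 − 2X) − 51x_i, with X = x_i + Σ_{j≠i} x_j.
First-order condition: 275 − 4x_i − 2Σ_{j≠i} x_j = 0.
Imposing symmetry (x_j = x for all j) turns Σ_{j≠i} x_j into 2x, so 275 = 8x and x = 34.375.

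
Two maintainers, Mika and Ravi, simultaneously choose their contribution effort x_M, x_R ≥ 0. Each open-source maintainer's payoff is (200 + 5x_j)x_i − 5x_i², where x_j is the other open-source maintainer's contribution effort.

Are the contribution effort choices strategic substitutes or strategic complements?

strategic complements

Mika's payoff is (200 + 5x_R)x_M − 5x_M².
∂π/∂x_M = 200 + 5x_R − 10x_M = 0, so x_M = 20 + 0.5x_R.
The best-response slope dx_M/dx_R = 0.5 > 0: the reaction function is upward-sloping, so the choices are strategic complements.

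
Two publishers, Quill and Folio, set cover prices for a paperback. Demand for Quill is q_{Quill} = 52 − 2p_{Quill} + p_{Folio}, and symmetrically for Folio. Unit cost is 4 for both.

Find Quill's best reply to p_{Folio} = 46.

Quill's profit: π = (p_{Quill} − 4)(52 − 2p_{Quill} + p_{Folio}).
∂π/∂p_{Quill} = 60 − 4p_{Quill} + p_{Folio} = 0 ⇒ p_{Quill} = 15 + 0.25p_{Folio}.
At p_{Folio} = 46: p_{Quill} = 15 + 0.25·46 = 26.5.

26.5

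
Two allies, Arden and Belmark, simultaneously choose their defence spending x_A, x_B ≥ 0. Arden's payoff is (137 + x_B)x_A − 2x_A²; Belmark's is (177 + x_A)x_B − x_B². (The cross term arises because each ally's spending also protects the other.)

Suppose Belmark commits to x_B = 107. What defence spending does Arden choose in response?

Expanding Arden's payoff: 137x_A + x_Bx_A − 2x_A².
∂π/∂x_A = 137 + x_B − 4x_A = 0, so x_A = 34.25 + 0.25x_B.
At x_B = 107: x_A = 34.25 + 0.25·107 = 61.

61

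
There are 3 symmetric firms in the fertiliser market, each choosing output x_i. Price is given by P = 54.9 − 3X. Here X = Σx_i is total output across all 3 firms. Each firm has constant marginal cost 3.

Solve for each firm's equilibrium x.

A representative firm's profit is π_i = x_i(54.9 − 3X) − 3x_i, with X = x_i + Σ_{j≠i} x_j.
First-order condition: 51.9 − 6x_i − 3Σ_{j≠i} x_j = 0.
In a symmetric equilibrium every firm chooses the same x, so Σ_{j≠i} x_j = 2x. The condition becomes 51.9 − 12x = 0, giving x = 51.9/12 = 4.325.

4.325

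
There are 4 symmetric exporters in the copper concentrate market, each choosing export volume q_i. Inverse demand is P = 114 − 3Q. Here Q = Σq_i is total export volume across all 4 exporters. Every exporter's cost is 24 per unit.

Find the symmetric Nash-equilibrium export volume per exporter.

6

A representative exporter's profit is π_i = q_i(114 − 3Q) − 24q_i, with Q = q_i + Σ_{j≠i} q_j.
First-order condition: 90 − 6q_i − 3Σ_{j≠i} q_j = 0.
In a symmetric equilibrium every exporter chooses the same q, so Σ_{j≠i} q_j = 3q. The condition becomes 90 − 15q = 0, giving q = 90/15 = 6.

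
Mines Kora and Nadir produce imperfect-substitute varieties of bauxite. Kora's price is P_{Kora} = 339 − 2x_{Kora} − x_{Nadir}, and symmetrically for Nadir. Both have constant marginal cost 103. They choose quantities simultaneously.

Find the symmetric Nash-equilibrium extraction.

Mine Kora's profit: π = x_{Kora}(339 − 2x_{Kora} − x_{Nadir}) − 103x_{Kora}.
∂π/∂x_{Kora} = 236 − 4x_{Kora} − x_{Nadir} = 0 ⇒ x_{Kora} = 59 − 0.25x_{Nadir}.
The game is symmetric, so in equilibrium x_{Nadir} = x_{Kora}: the reaction function gives 1.25x_{Kora} = 59, hence x_{Kora} = 47.2.

47.2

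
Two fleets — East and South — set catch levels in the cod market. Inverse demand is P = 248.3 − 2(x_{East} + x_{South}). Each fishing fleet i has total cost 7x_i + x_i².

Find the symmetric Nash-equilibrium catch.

30.1625

Fishing fleet East's profit: π = x_{East}(248.3 − 2(x_{East} + x_{South})) − 7x_{East} − x_{East}².
∂π/∂x_{East} = 241.3 − 6x_{East} − 2x_{South} = 0, so x_{East} = 2413/60 − (1/3)x_{South}.
The game is symmetric, so in equilibrium x_{South} = x_{East}: the reaction function gives (4/3)x_{East} = 2413/60, hence x_{East} = 30.1625.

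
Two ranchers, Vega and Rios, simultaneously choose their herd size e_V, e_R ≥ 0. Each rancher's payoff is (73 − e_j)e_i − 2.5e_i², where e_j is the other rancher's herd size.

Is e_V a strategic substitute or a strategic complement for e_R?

Vega's payoff is (73 − e_R)e_V − 2.5e_V².
∂π/∂e_V = 73 − e_R − 5e_V = 0, so e_V = 14.6 − 0.2e_R.
The best-response slope de_V/de_R = −0.2 < 0: the reaction function is downward-sloping, so the choices are strategic substitutes.

strategic substitutes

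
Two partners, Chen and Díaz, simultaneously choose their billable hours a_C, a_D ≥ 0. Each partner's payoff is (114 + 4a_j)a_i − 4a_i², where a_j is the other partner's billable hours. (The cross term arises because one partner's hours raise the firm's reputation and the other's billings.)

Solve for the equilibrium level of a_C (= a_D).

28.5

Chen's payoff is (114 + 4a_D)a_C − 4a_C².
∂π/∂a_C = 114 + 4a_D − 8a_C = 0, so a_C = 14.25 + 0.5a_D.
Setting a_C = a_D in the reaction function: a_C = 14.25 + 0.5a_C, so a_C = 14.25 / 0.5 = 28.5.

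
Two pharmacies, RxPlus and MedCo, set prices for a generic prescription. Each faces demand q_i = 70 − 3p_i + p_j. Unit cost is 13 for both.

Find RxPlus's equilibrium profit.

232.32

RxPlus's profit: π = (p_{RxPlus} − 13)(70 − 3p_{RxPlus} + p_{MedCo}).
∂π/∂p_{RxPlus} = 109 − 6p_{RxPlus} + p_{MedCo} = 0 ⇒ p_{RxPlus} = 109/6 + (1/6)p_{MedCo}.
Setting p_{RxPlus} = p_{MedCo} in the reaction function: p_{RxPlus} = 109/6 + (1/6)p_{RxPlus}, so p_{RxPlus} = (109/6) / (5/6) = 21.8.
q_{RxPlus} = 70 − 3·21.8 + 21.8 = 26.4.
Profit = (21.8 − 13)·26.4 = 232.32.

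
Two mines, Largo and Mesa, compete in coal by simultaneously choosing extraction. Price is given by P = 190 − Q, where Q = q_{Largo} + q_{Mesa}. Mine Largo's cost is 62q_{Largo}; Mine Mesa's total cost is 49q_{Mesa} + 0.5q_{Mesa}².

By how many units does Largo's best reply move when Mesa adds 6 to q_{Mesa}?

-3

Mine Largo's profit: π = q_{Largo}(190 − (q_{Largo} + q_{Mesa})) − 62q_{Largo}.
∂π/∂q_{Largo} = 128 − 2q_{Largo} − q_{Mesa} = 0, so q_{Largo} = 64 − 0.5q_{Mesa}.
The reaction-function slope is −0.5, so a 6-unit rise in q_{Mesa} moves q_{Largo} by −0.5 × 6 = −3. Largo's best response falls — the actions are strategic substitutes.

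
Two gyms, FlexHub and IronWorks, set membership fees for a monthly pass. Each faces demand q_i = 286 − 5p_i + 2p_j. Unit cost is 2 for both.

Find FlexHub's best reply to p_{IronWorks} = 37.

FlexHub's profit: π = (p_{FlexHub} − 2)(286 − 5p_{FlexHub} + 2p_{IronWorks}).
∂π/∂p_{FlexHub} = 296 − 10p_{FlexHub} + 2p_{IronWorks} = 0 ⇒ p_{FlexHub} = 29.6 + 0.2p_{IronWorks}.
At p_{IronWorks} = 37: p_{FlexHub} = 29.6 + 0.2·37 = 37.

37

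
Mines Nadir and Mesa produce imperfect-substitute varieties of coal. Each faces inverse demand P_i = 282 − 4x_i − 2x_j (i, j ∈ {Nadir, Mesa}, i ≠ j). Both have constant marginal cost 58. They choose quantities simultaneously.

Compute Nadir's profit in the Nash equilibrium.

2007.04

Mine Nadir's profit: π = x_{Nadir}(282 − 4x_{Nadir} − 2x_{Mesa}) − 58x_{Nadir}.
∂π/∂x_{Nadir} = 224 − 8x_{Nadir} − 2x_{Mesa} = 0 ⇒ x_{Nadir} = 28 − 0.25x_{Mesa}.
By symmetry x_{Mesa} = x_{Nadir}; substituting into the reaction function, 1.25x_{Nadir} = 28 and x_{Nadir} = 22.4.
P_{Nadir} = 282 − 4·22.4 − 2·22.4 = 147.6.
Profit = (147.6 − 58)·22.4 = 2007.04.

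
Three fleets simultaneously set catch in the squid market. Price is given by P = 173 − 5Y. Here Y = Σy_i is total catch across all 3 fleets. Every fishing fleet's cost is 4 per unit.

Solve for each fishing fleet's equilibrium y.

A representative fishing fleet's profit is π_i = y_i(173 − 5Y) − 4y_i, with Y = y_i + Σ_{j≠i} y_j.
First-order condition: 169 − 10y_i − 5Σ_{j≠i} y_j = 0.
With identical fishing fleets, set every y_j = y: then 169 − 10y − 10y = 0, i.e. y = 169/20 = 8.45.

8.45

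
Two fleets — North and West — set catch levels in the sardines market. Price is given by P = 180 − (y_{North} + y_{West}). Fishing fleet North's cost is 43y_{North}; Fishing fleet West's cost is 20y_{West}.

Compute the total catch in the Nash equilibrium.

Fishing fleet North's profit: π = y_{North}(180 − (y_{North} + y_{West})) − 43y_{North}.
∂π/∂y_{North} = 137 − 2y_{North} − y_{West} = 0, so y_{North} = 68.5 − 0.5y_{West}.
By the same steps for West: y_{West} = 80 − 0.5y_{North}.
Solving the two reaction functions simultaneously: (1 − (−0.5)(−0.5))y_{North} = 68.5 − 0.5·80, so 0.75y_{North} = 28.5 and y_{North} = 38.
Then y_{West} = 80 − 0.5·38 = 61.
Total catch: 38 + 61 = 99.

99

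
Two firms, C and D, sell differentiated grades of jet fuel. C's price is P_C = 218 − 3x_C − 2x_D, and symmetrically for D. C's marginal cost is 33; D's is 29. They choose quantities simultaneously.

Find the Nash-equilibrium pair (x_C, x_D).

Firm C's profit: π = x_C(218 − 3x_C − 2x_D) − 33x_C.
∂π/∂x_C = 185 − 6x_C − 2x_D = 0 ⇒ x_C = 185/6 − (1/3)x_D.
Similarly x_D = 31.5 − (1/3)x_C.
Solving the two reaction functions simultaneously: (1 − (−1/3)(−1/3))x_C = 185/6 − (1/3)·31.5, so (8/9)x_C = 61/3 and x_C = 22.875.
Then x_D = 31.5 − (1/3)·22.875 = 23.875.

22.875, 23.875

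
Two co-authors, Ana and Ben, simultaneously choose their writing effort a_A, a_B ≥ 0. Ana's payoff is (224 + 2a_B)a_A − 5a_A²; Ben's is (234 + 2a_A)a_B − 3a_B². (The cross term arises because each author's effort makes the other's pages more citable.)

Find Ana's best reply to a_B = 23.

Expanding Ana's payoff: 224a_A + 2a_Ba_A − 5a_A².
∂π/∂a_A = 224 + 2a_B − 10a_A = 0, so a_A = 22.4 + 0.2a_B.
At a_B = 23: a_A = 22.4 + 0.2·23 = 27.

27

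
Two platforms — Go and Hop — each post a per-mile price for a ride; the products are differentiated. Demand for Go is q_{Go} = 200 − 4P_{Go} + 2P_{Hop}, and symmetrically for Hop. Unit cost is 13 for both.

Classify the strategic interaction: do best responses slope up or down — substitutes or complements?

strategic complements

Go's profit: π = (P_{Go} − 13)(200 − 4P_{Go} + 2P_{Hop}).
∂π/∂P_{Go} = 252 − 8P_{Go} + 2P_{Hop} = 0 ⇒ P_{Go} = 31.5 + 0.25P_{Hop}.
The best-response slope dP_{Go}/dP_{Hop} = 0.25 > 0: the reaction function is upward-sloping, so the choices are strategic complements.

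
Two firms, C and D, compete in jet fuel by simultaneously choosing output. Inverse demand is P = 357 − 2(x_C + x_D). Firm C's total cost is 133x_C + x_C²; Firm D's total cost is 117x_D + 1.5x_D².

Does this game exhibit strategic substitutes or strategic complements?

Firm C's profit: π = x_C(357 − 2(x_C + x_D)) − 133x_C − x_C².
∂π/∂x_C = 224 − 6x_C − 2x_D = 0, so x_C = 112/3 − (1/3)x_D.
The best-response slope dx_C/dx_D = −1/3 < 0: the reaction function is downward-sloping, so the choices are strategic substitutes.

strategic substitutes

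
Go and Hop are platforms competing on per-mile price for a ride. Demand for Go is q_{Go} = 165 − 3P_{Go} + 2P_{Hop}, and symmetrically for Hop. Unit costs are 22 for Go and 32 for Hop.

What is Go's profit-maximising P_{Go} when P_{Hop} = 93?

69.5

Go's profit: π = (P_{Go} − 22)(165 − 3P_{Go} + 2P_{Hop}).
∂π/∂P_{Go} = 231 − 6P_{Go} + 2P_{Hop} = 0 ⇒ P_{Go} = 38.5 + (1/3)P_{Hop}.
At P_{Hop} = 93: P_{Go} = 38.5 + (1/3)·93 = 69.5.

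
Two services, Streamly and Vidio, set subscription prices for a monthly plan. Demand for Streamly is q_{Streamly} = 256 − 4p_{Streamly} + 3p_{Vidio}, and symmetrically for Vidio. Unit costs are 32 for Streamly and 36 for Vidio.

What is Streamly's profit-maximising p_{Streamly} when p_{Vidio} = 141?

Streamly's profit: π = (p_{Streamly} − 32)(256 − 4p_{Streamly} + 3p_{Vidio}).
∂π/∂p_{Streamly} = 384 − 8p_{Streamly} + 3p_{Vidio} = 0 ⇒ p_{Streamly} = 48 + 0.375p_{Vidio}.
At p_{Vidio} = 141: p_{Streamly} = 48 + 0.375·141 = 100.875.

100.875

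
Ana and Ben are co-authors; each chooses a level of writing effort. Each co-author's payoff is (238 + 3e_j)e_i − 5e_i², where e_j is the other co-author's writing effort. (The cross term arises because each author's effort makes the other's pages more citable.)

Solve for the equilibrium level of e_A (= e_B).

34

Ana's payoff is (238 + 3e_B)e_A − 5e_A².
∂π/∂e_A = 238 + 3e_B − 10e_A = 0, so e_A = 23.8 + 0.3e_B.
Setting e_A = e_B in the reaction function: e_A = 23.8 + 0.3e_A, so e_A = 23.8 / 0.7 = 34.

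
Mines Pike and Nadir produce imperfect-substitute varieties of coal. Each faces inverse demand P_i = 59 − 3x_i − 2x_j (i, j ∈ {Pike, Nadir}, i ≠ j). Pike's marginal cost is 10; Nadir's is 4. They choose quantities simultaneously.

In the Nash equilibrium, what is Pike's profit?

Mine Pike's profit: π = x_{Pike}(59 − 3x_{Pike} − 2x_{Nadir}) − 10x_{Pike}.
∂π/∂x_{Pike} = 49 − 6x_{Pike} − 2x_{Nadir} = 0 ⇒ x_{Pike} = 49/6 − (1/3)x_{Nadir}.
Similarly x_{Nadir} = 55/6 − (1/3)x_{Pike}.
Plugging x_{Nadir} into Pike's best response: x_{Pike} = 49/6 − (1/3)(55/6 − (1/3)x_{Pike}) ⇒ (8/9)x_{Pike} = 46/9, so x_{Pike} = 5.75.
Then x_{Nadir} = 55/6 − (1/3)·5.75 = 7.25.
P_{Pike} = 59 − 3·5.75 − 2·7.25 = 27.25.
Profit = (27.25 − 10)·5.75 = 99.1875.

99.1875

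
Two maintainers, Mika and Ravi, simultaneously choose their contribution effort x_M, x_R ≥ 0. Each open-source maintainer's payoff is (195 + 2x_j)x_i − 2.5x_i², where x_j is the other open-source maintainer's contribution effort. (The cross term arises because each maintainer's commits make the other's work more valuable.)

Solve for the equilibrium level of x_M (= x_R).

65

Mika's payoff is (195 + 2x_R)x_M − 2.5x_M².
∂π/∂x_M = 195 + 2x_R − 5x_M = 0, so x_M = 39 + 0.4x_R.
The game is symmetric, so in equilibrium x_R = x_M: the reaction function gives 0.6x_M = 39, hence x_M = 65.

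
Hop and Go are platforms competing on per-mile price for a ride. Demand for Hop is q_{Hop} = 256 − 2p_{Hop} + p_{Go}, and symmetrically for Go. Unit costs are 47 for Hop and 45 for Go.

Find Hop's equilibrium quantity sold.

Hop's profit: π = (p_{Hop} − 47)(256 − 2p_{Hop} + p_{Go}).
∂π/∂p_{Hop} = 350 − 4p_{Hop} + p_{Go} = 0 ⇒ p_{Hop} = 87.5 + 0.25p_{Go}.
Similarly p_{Go} = 86.5 + 0.25p_{Hop}.
Solving the two reaction functions simultaneously: (1 − (0.25)(0.25))p_{Hop} = 87.5 + 0.25·86.5, so 0.9375p_{Hop} = 109.125 and p_{Hop} = 116.4.
Then p_{Go} = 86.5 + 0.25·116.4 = 115.6.
q_{Hop} = 256 − 2·116.4 + 115.6 = 138.8.

138.8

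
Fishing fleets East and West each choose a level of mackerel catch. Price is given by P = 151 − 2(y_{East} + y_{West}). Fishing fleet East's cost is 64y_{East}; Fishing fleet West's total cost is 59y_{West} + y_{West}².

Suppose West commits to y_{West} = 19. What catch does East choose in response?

12.25

Fishing fleet East's profit: π = y_{East}(151 − 2(y_{East} + y_{West})) − 64y_{East}.
∂π/∂y_{East} = 87 − 4y_{East} − 2y_{West} = 0, so y_{East} = 21.75 − 0.5y_{West}.
At y_{West} = 19: y_{East} = 21.75 − 0.5·19 = 12.25.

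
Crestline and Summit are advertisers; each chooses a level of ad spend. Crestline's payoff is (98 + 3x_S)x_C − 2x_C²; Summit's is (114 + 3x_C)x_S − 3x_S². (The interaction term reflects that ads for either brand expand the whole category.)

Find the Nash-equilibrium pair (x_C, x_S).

62, 50

Expanding Crestline's payoff: 98x_C + 3x_Sx_C − 2x_C².
∂π/∂x_C = 98 + 3x_S − 4x_C = 0, so x_C = 24.5 + 0.75x_S.
Likewise for Summit: x_S = 19 + 0.5x_C.
Plugging x_S into Crestline's best response: x_C = 24.5 + 0.75(19 + 0.5x_C) ⇒ 0.625x_C = 38.75, so x_C = 62.
Then x_S = 19 + 0.5·62 = 50.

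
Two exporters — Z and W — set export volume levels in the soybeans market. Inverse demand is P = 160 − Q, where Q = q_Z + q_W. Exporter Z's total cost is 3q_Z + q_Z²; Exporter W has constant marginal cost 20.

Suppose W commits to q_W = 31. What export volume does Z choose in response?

31.5

Exporter Z's profit: π = q_Z(160 − (q_Z + q_W)) − 3q_Z − q_Z².
∂π/∂q_Z = 157 − 4q_Z − q_W = 0, so q_Z = 39.25 − 0.25q_W.
At q_W = 31: q_Z = 39.25 − 0.25·31 = 31.5.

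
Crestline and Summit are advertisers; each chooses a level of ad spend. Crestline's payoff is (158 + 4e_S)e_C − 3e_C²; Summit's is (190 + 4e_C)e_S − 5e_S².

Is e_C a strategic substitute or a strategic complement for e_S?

Expanding Crestline's payoff: 158e_C + 4e_Se_C − 3e_C².
∂π/∂e_C = 158 + 4e_S − 6e_C = 0, so e_C = 79/3 + (2/3)e_S.
The best-response slope de_C/de_S = 2/3 > 0: the reaction function is upward-sloping, so the choices are strategic complements.

strategic complements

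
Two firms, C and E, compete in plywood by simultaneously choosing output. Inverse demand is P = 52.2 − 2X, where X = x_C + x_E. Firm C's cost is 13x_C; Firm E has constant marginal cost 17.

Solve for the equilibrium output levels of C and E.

Firm C's profit: π = x_C(52.2 − 2(x_C + x_E)) − 13x_C.
∂π/∂x_C = 39.2 − 4x_C − 2x_E = 0, so x_C = 9.8 − 0.5x_E.
By the same steps for E: x_E = 8.8 − 0.5x_C.
Substituting the second reaction function into the first: x_C = 9.8 − 0.5(8.8 − 0.5x_C), which gives 0.75x_C = 5.4 ⇒ x_C = 7.2.
Then x_E = 8.8 − 0.5·7.2 = 5.2.

7.2, 5.2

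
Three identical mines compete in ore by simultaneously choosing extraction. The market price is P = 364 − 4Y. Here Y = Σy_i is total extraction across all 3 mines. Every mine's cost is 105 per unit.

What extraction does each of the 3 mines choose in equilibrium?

16.1875

A representative mine's profit is π_i = y_i(364 − 4Y) − 105y_i, with Y = y_i + Σ_{j≠i} y_j.
First-order condition: 259 − 8y_i − 4Σ_{j≠i} y_j = 0.
With identical mines, set every y_j = y: then 259 − 8y − 8y = 0, i.e. y = 259/16 = 16.1875.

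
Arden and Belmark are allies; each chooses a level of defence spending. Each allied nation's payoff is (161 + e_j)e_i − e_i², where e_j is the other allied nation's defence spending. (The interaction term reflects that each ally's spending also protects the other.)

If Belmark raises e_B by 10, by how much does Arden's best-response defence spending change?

Arden's payoff is (161 + e_B)e_A − e_A².
∂π/∂e_A = 161 + e_B − 2e_A = 0, so e_A = 80.5 + 0.5e_B.
The reaction-function slope is 0.5, so a 10-unit rise in e_B moves e_A by 0.5 × 10 = 5. Arden's best response rises — the actions are strategic complements.

5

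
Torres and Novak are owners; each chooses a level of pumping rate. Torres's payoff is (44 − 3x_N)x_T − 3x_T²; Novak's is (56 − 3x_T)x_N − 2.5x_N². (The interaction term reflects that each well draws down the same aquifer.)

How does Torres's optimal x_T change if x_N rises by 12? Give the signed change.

Expanding Torres's payoff: 44x_T − 3x_Nx_T − 3x_T².
∂π/∂x_T = 44 − 3x_N − 6x_T = 0, so x_T = 22/3 − 0.5x_N.
The reaction-function slope is −0.5, so a 12-unit rise in x_N moves x_T by −0.5 × 12 = −6. Torres's best response falls — the actions are strategic substitutes.

-6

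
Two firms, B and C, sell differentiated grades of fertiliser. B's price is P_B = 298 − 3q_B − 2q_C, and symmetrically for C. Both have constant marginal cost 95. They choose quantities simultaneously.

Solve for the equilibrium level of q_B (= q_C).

25.375

Firm B's profit: π = q_B(298 − 3q_B − 2q_C) − 95q_B.
∂π/∂q_B = 203 − 6q_B − 2q_C = 0 ⇒ q_B = 203/6 − (1/3)q_C.
The game is symmetric, so in equilibrium q_C = q_B: the reaction function gives (4/3)q_B = 203/6, hence q_B = 25.375.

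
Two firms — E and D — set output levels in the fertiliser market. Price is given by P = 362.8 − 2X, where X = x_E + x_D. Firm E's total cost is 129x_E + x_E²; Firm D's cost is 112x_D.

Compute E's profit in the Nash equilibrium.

Firm E's profit: π = x_E(362.8 − 2(x_E + x_D)) − 129x_E − x_E².
∂π/∂x_E = 233.8 − 6x_E − 2x_D = 0, so x_E = 1169/30 − (1/3)x_D.
For D: ∂π/∂x_D = 250.8 − 4x_D − 2x_E = 0 ⇒ x_D = 62.7 − 0.5x_E.
Plugging x_D into E's best response: x_E = 1169/30 − (1/3)(62.7 − 0.5x_E) ⇒ (5/6)x_E = 271/15, so x_E = 21.68.
Then x_D = 62.7 − 0.5·21.68 = 51.86.
Price P = 362.8 − 2·73.54 = 215.72.
E's profit: (215.72 − 129)·21.68 − (21.68)² = 1410.0672.

1410.0672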